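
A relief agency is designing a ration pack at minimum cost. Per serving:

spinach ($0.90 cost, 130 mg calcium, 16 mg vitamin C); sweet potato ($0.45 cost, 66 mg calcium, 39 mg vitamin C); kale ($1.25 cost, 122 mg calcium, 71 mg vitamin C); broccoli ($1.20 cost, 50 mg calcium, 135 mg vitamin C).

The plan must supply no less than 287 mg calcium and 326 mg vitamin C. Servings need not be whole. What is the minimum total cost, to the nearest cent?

$3.23

An LP optimum is at a vertex; with two nutrient constraints at most two foods are used. Check each candidate.
spinach only: max(287/130, 326/16) = 20.38 servings → $18.34.
sweet potato only: max(287/66, 326/39) = 8.359 servings → $3.76.
kale only: max(287/122, 326/71) = 4.592 servings → $5.74.
broccoli only: max(287/50, 326/135) = 5.74 servings → $6.89.
spinach + sweet potato with both targets exact would need a negative amount; discard.
spinach + kale with both targets exact would need a negative amount; discard.
spinach + broccoli with both tight: 1.34 servings and 2.256 servings → $3.91.
sweet potato + kale: the both-tight solution has a negative serving — not a feasible corner.
sweet potato + broccoli with both tight: 3.225 servings and 1.483 servings → $3.23.
kale + broccoli with both tight: 1.737 servings and 1.501 servings → $3.97.
So the least-cost plan costs $3.23.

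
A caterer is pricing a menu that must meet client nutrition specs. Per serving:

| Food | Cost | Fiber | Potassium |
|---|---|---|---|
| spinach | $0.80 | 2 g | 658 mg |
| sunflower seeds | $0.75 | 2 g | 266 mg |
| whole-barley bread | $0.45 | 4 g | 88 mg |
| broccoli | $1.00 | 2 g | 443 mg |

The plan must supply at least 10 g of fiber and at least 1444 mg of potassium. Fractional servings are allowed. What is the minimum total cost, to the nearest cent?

At the optimum either one food covers both requirements or two foods hit both targets exactly; no other combination can be cheaper.
spinach only: max(10/2, 1444/658) = 5 servings → $4.00.
sunflower seeds only: max(10/2, 1444/266) = 5.429 servings → $4.07.
whole-barley bread only: max(10/4, 1444/88) = 16.41 servings → $7.38.
broccoli only: max(10/2, 1444/443) = 5 servings → $5.00.
spinach + sunflower seeds with both tight: 0.2908 servings and 4.709 servings → $3.76.
spinach + whole-barley bread with both tight: 1.993 servings and 1.503 servings → $2.27.
spinach + broccoli: intersection lies outside the first quadrant.
sunflower seeds + whole-barley bread with both targets exact would need a negative amount; discard.
sunflower seeds + broccoli with both tight: 4.356 servings and 0.6441 servings → $3.91.
whole-barley bread + broccoli with both tight: 0.9662 servings and 3.068 servings → $3.50.
Cheapest feasible corner: $2.27.

$2.27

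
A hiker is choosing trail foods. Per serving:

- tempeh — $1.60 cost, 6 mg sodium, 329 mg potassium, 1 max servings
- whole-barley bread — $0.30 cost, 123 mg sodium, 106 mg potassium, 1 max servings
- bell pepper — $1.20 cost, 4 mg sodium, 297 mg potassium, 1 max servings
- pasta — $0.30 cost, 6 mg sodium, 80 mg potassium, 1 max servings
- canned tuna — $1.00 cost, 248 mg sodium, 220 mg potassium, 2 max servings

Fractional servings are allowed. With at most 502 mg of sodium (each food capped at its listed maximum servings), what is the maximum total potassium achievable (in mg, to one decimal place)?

1137.1 mg

Potassium per mg sodium: bell pepper 74.25, tempeh 54.83, pasta 13.33, canned tuna 0.8871, whole-barley bread 0.8618.
Take 1 serving of bell pepper: uses 4 mg sodium, +297.0 mg potassium (running total 297.0 mg).
Take 1 serving of tempeh: uses 6 mg sodium, +329.0 mg potassium (running total 626.0 mg).
Take 1 serving of pasta: uses 6 mg sodium, +80.0 mg potassium (running total 706.0 mg).
Take 1.96 servings of canned tuna: uses 486 mg sodium, +431.1 mg potassium (running total 1137.1 mg).
Greedy by best ratio exhausts the sodium allowance optimally: 1137.1 mg.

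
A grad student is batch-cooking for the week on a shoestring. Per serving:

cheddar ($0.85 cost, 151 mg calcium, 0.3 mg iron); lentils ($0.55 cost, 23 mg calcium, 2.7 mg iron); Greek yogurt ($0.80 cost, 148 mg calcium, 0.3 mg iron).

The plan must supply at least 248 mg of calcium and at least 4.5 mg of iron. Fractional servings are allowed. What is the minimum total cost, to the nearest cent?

$1.98

An LP optimum is at a vertex; with two nutrient constraints at most two foods are used. Check each candidate.
cheddar only: max(248/151, 4.5/0.3) = 15 servings → $12.75.
lentils only: max(248/23, 4.5/2.7) = 10.78 servings → $5.93.
Greek yogurt only: max(248/148, 4.5/0.3) = 15 servings → $12.00.
cheddar + lentils with both tight: 1.412 servings and 1.51 servings → $2.03.
cheddar + Greek yogurt: the both-tight solution has a negative serving — not a feasible corner.
lentils + Greek yogurt with both tight: 1.506 servings and 1.442 servings → $1.98.
The minimum over all feasible corners is $1.98.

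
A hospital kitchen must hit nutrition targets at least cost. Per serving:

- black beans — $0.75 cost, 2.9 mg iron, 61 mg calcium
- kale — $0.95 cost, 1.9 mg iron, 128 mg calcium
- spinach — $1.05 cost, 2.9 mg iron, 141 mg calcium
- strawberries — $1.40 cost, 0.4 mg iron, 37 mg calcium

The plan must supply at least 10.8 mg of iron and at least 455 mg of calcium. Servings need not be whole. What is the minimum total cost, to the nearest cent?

$3.65

A basic optimal solution has at most two foods positive. Try each food alone and each pair with both targets met exactly.
black beans only: max(10.8/2.9, 455/61) = 7.459 servings → $5.59.
kale only: max(10.8/1.9, 455/128) = 5.684 servings → $5.40.
spinach only: max(10.8/2.9, 455/141) = 3.724 servings → $3.91.
strawberries only: max(10.8/0.4, 455/37) = 27 servings → $37.80.
black beans + kale with both tight: 2.029 servings and 2.588 servings → $3.98.
black beans + spinach with both tight: 0.8763 servings and 2.848 servings → $3.65.
black beans + strawberries with both tight: 2.625 servings and 7.97 servings → $13.13.
kale + spinach: intersection lies outside the first quadrant.
kale + strawberries: intersection lies outside the first quadrant.
spinach + strawberries with both targets exact would need a negative amount; discard.
Cheapest feasible corner: $3.65.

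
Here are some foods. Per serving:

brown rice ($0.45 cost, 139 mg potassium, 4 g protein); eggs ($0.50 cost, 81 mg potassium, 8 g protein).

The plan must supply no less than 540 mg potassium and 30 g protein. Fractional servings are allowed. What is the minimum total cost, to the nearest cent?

An LP optimum is at a vertex; with two nutrient constraints at most two foods are used. Check each candidate.
brown rice only: max(540/139, 30/4) = 7.5 servings → $3.38.
eggs only: max(540/81, 30/8) = 6.667 servings → $3.33.
brown rice + eggs with both tight: 2.398 servings and 2.551 servings → $2.35.
Cheapest feasible corner: $2.35.

$2.35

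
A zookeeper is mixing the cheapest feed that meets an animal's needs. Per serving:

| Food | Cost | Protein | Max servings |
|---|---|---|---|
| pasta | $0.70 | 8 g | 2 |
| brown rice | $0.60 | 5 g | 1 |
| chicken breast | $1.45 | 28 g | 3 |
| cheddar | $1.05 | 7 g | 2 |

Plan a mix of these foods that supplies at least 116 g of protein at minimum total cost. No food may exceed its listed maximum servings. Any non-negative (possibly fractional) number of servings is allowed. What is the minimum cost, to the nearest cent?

$8.00

Cost per g of protein: chicken breast $0.0518, pasta $0.0875, brown rice $0.1200, cheddar $0.1500.
Take 3 servings of chicken breast: +84.0 g protein for $4.35 (total $4.35, still need 32.0 g).
Take 2 servings of pasta: +16.0 g protein for $1.40 (total $5.75, still need 16.0 g).
Take 1 serving of brown rice: +5.0 g protein for $0.60 (total $6.35, still need 11.0 g).
Take 1.571 servings of cheddar: +11.0 g protein for $1.65 (total $8.00, still need 0.0 g).
Greedy by cheapest-per-g is optimal for a single linear constraint, so the minimum cost is $8.00.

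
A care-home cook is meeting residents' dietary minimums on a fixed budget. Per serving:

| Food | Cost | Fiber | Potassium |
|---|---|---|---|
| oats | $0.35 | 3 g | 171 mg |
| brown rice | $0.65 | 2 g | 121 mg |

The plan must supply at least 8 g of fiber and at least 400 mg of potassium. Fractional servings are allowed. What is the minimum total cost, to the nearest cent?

$0.93

An LP optimum is at a vertex; with two nutrient constraints at most two foods are used. Check each candidate.
oats only: max(8/3, 400/171) = 2.667 servings → $0.93.
brown rice only: max(8/2, 400/121) = 4 servings → $2.60.
oats + brown rice: the both-tight solution has a negative serving — not a feasible corner.
So the least-cost plan costs $0.93.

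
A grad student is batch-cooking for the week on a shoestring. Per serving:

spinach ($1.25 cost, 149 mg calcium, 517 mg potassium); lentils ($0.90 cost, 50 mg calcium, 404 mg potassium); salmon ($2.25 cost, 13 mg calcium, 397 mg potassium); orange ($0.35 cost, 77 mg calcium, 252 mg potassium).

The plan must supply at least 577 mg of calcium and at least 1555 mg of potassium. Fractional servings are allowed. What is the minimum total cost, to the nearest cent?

A basic optimal solution has at most two foods positive. Try each food alone and each pair with both targets met exactly.
spinach only: max(577/149, 1555/517) = 3.872 servings → $4.84.
lentils only: max(577/50, 1555/404) = 11.54 servings → $10.39.
salmon only: max(577/13, 1555/397) = 44.38 servings → $99.87.
orange only: max(577/77, 1555/252) = 7.494 servings → $2.62.
spinach + lentils: intersection lies outside the first quadrant.
spinach + salmon: the both-tight solution has a negative serving — not a feasible corner.
spinach + orange with both targets exact would need a negative amount; discard.
lentils + salmon: intersection lies outside the first quadrant.
lentils + orange with both targets exact would need a negative amount; discard.
salmon + orange: the both-tight solution has a negative serving — not a feasible corner.
Cheapest feasible corner: $2.62.

$2.62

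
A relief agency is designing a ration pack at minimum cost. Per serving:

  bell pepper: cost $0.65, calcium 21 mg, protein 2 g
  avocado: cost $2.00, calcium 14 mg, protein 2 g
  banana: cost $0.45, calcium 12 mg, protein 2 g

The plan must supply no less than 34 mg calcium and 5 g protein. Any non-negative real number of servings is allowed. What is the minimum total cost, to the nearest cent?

$1.21

Check every corner: each single food scaled to meet both minima, and each pair solved so both constraints bind.
bell pepper only: max(34/21, 5/2) = 2.5 servings → $1.62.
avocado only: max(34/14, 5/2) = 2.5 servings → $5.00.
banana only: max(34/12, 5/2) = 2.833 servings → $1.27.
bell pepper + avocado with both targets exact would need a negative amount; discard.
bell pepper + banana with both tight: 0.4444 servings and 2.056 servings → $1.21.
avocado + banana with both tight: 2 servings and 0.5 servings → $4.22.
So the least-cost plan costs $1.21.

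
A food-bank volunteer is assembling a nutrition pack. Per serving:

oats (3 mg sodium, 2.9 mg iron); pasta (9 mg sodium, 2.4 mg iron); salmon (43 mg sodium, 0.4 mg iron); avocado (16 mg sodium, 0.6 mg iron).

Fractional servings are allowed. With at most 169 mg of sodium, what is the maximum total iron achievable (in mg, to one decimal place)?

163.4 mg

Iron per mg sodium: oats 0.9667, pasta 0.2667, avocado 0.0375, salmon 0.009302.
With no serving limits, spend the whole sodium allowance on oats: 169 mg / 3 mg × 2.9 mg = 163.4 mg.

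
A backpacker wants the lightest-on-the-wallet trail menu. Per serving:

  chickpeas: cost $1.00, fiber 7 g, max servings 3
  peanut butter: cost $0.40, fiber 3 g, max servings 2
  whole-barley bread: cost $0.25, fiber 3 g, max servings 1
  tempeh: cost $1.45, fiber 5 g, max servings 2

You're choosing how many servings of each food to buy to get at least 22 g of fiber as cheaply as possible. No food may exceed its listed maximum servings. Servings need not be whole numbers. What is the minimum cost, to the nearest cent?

$2.91

Cost per g of fiber: whole-barley bread $0.0833, peanut butter $0.1333, chickpeas $0.1429, tempeh $0.2900.
Take 1 serving of whole-barley bread: +3.0 g fiber for $0.25 (total $0.25, still need 19.0 g).
Take 2 servings of peanut butter: +6.0 g fiber for $0.80 (total $1.05, still need 13.0 g).
Take 1.857 servings of chickpeas: +13.0 g fiber for $1.86 (total $2.91, still need 0.0 g).
Greedy by cheapest-per-g is optimal for a single linear constraint, so the minimum cost is $2.91.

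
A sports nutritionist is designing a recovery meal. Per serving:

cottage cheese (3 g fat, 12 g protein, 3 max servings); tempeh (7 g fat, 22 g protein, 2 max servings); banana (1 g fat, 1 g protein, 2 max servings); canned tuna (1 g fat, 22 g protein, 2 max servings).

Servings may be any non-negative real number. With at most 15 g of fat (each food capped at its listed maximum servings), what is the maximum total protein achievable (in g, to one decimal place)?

92.6 g

Protein per g fat: canned tuna 22, cottage cheese 4, tempeh 3.143, banana 1.
Take 2 servings of canned tuna: uses 2 g fat, +44.0 g protein (running total 44.0 g).
Take 3 servings of cottage cheese: uses 9 g fat, +36.0 g protein (running total 80.0 g).
Take 0.5714 servings of tempeh: uses 4 g fat, +12.6 g protein (running total 92.6 g).
Greedy by best ratio exhausts the fat allowance optimally: 92.6 g.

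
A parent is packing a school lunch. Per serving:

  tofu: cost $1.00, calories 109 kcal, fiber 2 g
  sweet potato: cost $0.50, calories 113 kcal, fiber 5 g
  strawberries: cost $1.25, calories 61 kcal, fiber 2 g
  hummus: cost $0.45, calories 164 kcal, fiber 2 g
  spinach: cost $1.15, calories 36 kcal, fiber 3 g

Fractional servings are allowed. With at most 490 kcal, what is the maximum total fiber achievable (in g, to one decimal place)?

40.8 g

Fiber per kcal: spinach 0.08333, sweet potato 0.04425, strawberries 0.03279, tofu 0.01835, hummus 0.0122.
With no serving limits, spend the whole calories allowance on spinach: 490 kcal / 36 kcal × 3 g = 40.8 g.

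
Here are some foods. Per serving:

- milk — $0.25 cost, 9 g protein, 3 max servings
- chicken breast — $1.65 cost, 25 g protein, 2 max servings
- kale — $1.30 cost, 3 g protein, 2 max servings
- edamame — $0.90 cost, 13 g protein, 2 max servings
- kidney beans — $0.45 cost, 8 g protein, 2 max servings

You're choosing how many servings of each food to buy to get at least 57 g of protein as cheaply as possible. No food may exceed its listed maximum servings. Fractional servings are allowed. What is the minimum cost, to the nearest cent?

$2.57

Cost per g of protein: milk $0.0278, kidney beans $0.0563, chicken breast $0.0660, edamame $0.0692, kale $0.4333.
Take 3 servings of milk: +27.0 g protein for $0.75 (total $0.75, still need 30.0 g).
Take 2 servings of kidney beans: +16.0 g protein for $0.90 (total $1.65, still need 14.0 g).
Take 0.56 servings of chicken breast: +14.0 g protein for $0.92 (total $2.57, still need 0.0 g).
Greedy by cheapest-per-g is optimal for a single linear constraint, so the minimum cost is $2.57.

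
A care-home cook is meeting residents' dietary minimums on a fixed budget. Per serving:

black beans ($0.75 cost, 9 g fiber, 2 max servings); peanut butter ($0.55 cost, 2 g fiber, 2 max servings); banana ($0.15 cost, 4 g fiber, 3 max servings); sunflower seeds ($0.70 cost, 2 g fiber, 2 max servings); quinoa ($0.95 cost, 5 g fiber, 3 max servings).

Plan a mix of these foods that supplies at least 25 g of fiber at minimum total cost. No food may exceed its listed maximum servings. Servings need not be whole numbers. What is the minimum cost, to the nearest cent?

Cost per g of fiber: banana $0.0375, black beans $0.0833, quinoa $0.1900, peanut butter $0.2750, sunflower seeds $0.3500.
Take 3 servings of banana: +12.0 g fiber for $0.45 (total $0.45, still need 13.0 g).
Take 1.444 servings of black beans: +13.0 g fiber for $1.08 (total $1.53, still need 0.0 g).
Filling from the cheapest source first is optimal under one linear minimum: $1.53.

$1.53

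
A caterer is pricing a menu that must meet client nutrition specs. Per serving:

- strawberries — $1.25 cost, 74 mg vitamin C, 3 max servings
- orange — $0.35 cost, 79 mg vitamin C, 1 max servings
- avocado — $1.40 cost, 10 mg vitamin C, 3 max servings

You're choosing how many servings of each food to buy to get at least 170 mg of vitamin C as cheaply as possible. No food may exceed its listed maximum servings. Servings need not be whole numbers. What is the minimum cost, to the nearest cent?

Cost per mg of vitamin C: orange $0.0044, strawberries $0.0169, avocado $0.1400.
Take 1 serving of orange: +79.0 mg vitamin C for $0.35 (total $0.35, still need 91.0 mg).
Take 1.23 servings of strawberries: +91.0 mg vitamin C for $1.54 (total $1.89, still need 0.0 mg).
Greedy by cheapest-per-mg is optimal for a single linear constraint, so the minimum cost is $1.89.

$1.89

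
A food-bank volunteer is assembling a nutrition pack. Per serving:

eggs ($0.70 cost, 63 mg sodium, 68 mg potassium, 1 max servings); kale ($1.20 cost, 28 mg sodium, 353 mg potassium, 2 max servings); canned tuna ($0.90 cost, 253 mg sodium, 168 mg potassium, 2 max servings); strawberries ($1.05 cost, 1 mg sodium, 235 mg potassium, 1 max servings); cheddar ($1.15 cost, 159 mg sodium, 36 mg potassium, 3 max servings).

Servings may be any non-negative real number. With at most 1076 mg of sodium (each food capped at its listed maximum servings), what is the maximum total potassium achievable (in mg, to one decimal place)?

1446.9 mg

Potassium per mg sodium: strawberries 235, kale 12.61, eggs 1.079, canned tuna 0.664, cheddar 0.2264.
Take 1 serving of strawberries: uses 1 mg sodium, +235.0 mg potassium (running total 235.0 mg).
Take 2 servings of kale: uses 56 mg sodium, +706.0 mg potassium (running total 941.0 mg).
Take 1 serving of eggs: uses 63 mg sodium, +68.0 mg potassium (running total 1009.0 mg).
Take 2 servings of canned tuna: uses 506 mg sodium, +336.0 mg potassium (running total 1345.0 mg).
Take 2.83 servings of cheddar: uses 450 mg sodium, +101.9 mg potassium (running total 1446.9 mg).
Greedy by best ratio exhausts the sodium allowance optimally: 1446.9 mg.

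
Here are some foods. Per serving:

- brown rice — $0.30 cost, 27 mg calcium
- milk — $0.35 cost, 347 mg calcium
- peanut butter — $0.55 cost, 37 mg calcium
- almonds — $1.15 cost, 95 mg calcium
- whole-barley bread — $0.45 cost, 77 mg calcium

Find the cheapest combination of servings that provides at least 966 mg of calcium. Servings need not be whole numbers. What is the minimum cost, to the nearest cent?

Cost per mg of calcium: milk $0.0010, whole-barley bread $0.0058, brown rice $0.0111, almonds $0.0121, peanut butter $0.0149.
With no serving limits, use only milk: 966 mg / 347 mg = 2.784 servings × $0.35 = $0.97.

$0.97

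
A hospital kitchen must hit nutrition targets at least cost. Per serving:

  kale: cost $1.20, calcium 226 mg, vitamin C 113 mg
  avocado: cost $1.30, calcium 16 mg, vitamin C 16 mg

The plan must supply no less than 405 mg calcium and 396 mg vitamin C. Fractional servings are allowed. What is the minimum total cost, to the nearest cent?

An LP optimum is at a vertex; with two nutrient constraints at most two foods are used. Check each candidate.
kale only: max(405/226, 396/113) = 3.504 servings → $4.21.
avocado only: max(405/16, 396/16) = 25.31 servings → $32.91.
kale + avocado with both tight: 0.07965 servings and 24.19 servings → $31.54.
So the least-cost plan costs $4.21.

$4.21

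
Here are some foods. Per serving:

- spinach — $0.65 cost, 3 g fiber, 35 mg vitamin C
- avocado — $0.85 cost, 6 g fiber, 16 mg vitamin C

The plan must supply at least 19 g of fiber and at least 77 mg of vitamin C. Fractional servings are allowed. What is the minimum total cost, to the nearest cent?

$2.91

spinach only: max(19/3, 77/35) = 6.333 servings → $4.12.
avocado only: max(19/6, 77/16) = 4.812 servings → $4.09.
spinach + avocado with both tight: 0.9753 servings and 2.679 servings → $2.91.
Cheapest feasible corner: $2.91.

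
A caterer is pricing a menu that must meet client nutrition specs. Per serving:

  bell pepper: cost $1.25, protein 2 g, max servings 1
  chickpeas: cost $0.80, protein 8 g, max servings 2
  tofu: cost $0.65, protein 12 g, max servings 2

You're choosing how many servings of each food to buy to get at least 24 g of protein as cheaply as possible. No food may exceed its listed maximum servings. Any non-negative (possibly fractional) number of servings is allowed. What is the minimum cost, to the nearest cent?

Cost per g of protein: tofu $0.0542, chickpeas $0.1000, bell pepper $0.6250.
Take 2 servings of tofu: +24.0 g protein for $1.30 (total $1.30, still need 0.0 g).
Greedy by cheapest-per-g is optimal for a single linear constraint, so the minimum cost is $1.30.

$1.30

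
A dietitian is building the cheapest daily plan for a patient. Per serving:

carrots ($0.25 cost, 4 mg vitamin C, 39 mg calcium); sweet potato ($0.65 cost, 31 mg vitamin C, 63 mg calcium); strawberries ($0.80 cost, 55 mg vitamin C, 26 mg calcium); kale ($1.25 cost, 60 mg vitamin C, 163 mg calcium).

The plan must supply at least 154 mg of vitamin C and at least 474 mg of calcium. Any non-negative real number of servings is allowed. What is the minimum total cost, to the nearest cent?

This is a tiny linear program; its minimum lies at a vertex of the feasible set. List the vertices and price them.
carrots only: max(154/4, 474/39) = 38.5 servings → $9.62.
sweet potato only: max(154/31, 474/63) = 7.524 servings → $4.89.
strawberries only: max(154/55, 474/26) = 18.23 servings → $14.58.
kale only: max(154/60, 474/163) = 2.908 servings → $3.63.
carrots + sweet potato with both tight: 5.216 servings and 4.295 servings → $4.10.
carrots + strawberries with both tight: 10.81 servings and 2.014 servings → $4.31.
carrots + kale with both tight: 1.977 servings and 2.435 servings → $3.54.
sweet potato + strawberries: the both-tight solution has a negative serving — not a feasible corner.
sweet potato + kale: the both-tight solution has a negative serving — not a feasible corner.
strawberries + kale with both targets exact would need a negative amount; discard.
The minimum over all feasible corners is $3.54.

$3.54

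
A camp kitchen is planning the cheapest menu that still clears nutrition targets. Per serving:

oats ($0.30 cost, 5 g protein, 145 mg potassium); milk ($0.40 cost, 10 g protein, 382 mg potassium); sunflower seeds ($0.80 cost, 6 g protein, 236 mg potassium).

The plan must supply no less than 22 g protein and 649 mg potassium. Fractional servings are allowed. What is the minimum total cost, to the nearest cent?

Compare the cost at each extreme point of the feasible region.
oats only: max(22/5, 649/145) = 4.476 servings → $1.34.
milk only: max(22/10, 649/382) = 2.2 servings → $0.88.
sunflower seeds only: max(22/6, 649/236) = 3.667 servings → $2.93.
oats + milk with both tight: 4.161 servings and 0.1196 servings → $1.30.
oats + sunflower seeds with both tight: 4.187 servings and 0.1774 servings → $1.40.
milk + sunflower seeds with both targets exact would need a negative amount; discard.
Cheapest feasible corner: $0.88.

$0.88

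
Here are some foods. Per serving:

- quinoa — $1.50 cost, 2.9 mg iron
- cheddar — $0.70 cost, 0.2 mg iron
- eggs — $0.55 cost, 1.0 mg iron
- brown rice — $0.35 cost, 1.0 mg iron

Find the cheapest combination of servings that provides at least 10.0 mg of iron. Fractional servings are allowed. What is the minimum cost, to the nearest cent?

Cost per mg of iron: brown rice $0.3500, quinoa $0.5172, eggs $0.5500, cheddar $3.5000.
With no serving limits, use only brown rice: 10.0 mg / 1.0 mg = 10 servings × $0.35 = $3.50.

$3.50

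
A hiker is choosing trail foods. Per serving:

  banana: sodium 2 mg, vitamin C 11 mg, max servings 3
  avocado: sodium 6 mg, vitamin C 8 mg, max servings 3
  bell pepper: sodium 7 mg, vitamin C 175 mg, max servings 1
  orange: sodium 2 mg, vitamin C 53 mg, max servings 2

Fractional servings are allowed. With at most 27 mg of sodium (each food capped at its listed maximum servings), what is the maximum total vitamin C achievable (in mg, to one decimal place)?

327.3 mg

Vitamin C per mg sodium: orange 26.5, bell pepper 25, banana 5.5, avocado 1.333.
Take 2 servings of orange: uses 4 mg sodium, +106.0 mg vitamin C (running total 106.0 mg).
Take 1 serving of bell pepper: uses 7 mg sodium, +175.0 mg vitamin C (running total 281.0 mg).
Take 3 servings of banana: uses 6 mg sodium, +33.0 mg vitamin C (running total 314.0 mg).
Take 1.667 servings of avocado: uses 10 mg sodium, +13.3 mg vitamin C (running total 327.3 mg).
Filling greedily by vitamin C-per-mg sodium is optimal for one linear limit, giving 327.3 mg.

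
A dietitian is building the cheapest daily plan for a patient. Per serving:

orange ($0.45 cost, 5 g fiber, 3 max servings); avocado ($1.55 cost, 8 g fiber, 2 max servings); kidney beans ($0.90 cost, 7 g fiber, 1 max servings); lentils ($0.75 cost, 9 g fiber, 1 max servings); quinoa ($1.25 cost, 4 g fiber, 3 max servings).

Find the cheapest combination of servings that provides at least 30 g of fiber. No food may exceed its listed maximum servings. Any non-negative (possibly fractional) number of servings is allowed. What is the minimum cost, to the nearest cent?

$2.87

Cost per g of fiber: lentils $0.0833, orange $0.0900, kidney beans $0.1286, avocado $0.1938, quinoa $0.3125.
Take 1 serving of lentils: +9.0 g fiber for $0.75 (total $0.75, still need 21.0 g).
Take 3 servings of orange: +15.0 g fiber for $1.35 (total $2.10, still need 6.0 g).
Take 0.8571 servings of kidney beans: +6.0 g fiber for $0.77 (total $2.87, still need 0.0 g).
Greedy by cheapest-per-g is optimal for a single linear constraint, so the minimum cost is $2.87.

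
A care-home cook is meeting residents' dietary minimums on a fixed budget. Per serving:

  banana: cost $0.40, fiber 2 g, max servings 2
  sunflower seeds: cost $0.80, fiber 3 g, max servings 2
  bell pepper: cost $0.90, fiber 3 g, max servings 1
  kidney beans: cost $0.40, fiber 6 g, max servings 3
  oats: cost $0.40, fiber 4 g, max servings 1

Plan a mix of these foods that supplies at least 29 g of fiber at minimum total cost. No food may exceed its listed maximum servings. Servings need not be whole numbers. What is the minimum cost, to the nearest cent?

$3.20

Cost per g of fiber: kidney beans $0.0667, oats $0.1000, banana $0.2000, sunflower seeds $0.2667, bell pepper $0.3000.
Take 3 servings of kidney beans: +18.0 g fiber for $1.20 (total $1.20, still need 11.0 g).
Take 1 serving of oats: +4.0 g fiber for $0.40 (total $1.60, still need 7.0 g).
Take 2 servings of banana: +4.0 g fiber for $0.80 (total $2.40, still need 3.0 g).
Take 1 serving of sunflower seeds: +3.0 g fiber for $0.80 (total $3.20, still need 0.0 g).
Greedy by cheapest-per-g is optimal for a single linear constraint, so the minimum cost is $3.20.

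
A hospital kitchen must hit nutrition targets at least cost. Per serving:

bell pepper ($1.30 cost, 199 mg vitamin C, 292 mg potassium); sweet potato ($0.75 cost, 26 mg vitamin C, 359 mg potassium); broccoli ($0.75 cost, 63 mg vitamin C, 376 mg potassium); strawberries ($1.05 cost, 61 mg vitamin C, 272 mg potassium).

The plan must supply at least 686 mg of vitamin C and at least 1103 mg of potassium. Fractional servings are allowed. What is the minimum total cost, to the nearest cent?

An LP optimum is at a vertex; with two nutrient constraints at most two foods are used. Check each candidate.
bell pepper only: max(686/199, 1103/292) = 3.777 servings → $4.91.
sweet potato only: max(686/26, 1103/359) = 26.38 servings → $19.79.
broccoli only: max(686/63, 1103/376) = 10.89 servings → $8.17.
strawberries only: max(686/61, 1103/272) = 11.25 servings → $11.81.
bell pepper + sweet potato with both tight: 3.408 servings and 0.3005 servings → $4.66.
bell pepper + broccoli with both tight: 3.34 servings and 0.34 servings → $4.60.
bell pepper + strawberries with both tight: 3.285 servings and 0.5283 servings → $4.83.
sweet potato + broccoli: intersection lies outside the first quadrant.
sweet potato + strawberries with both targets exact would need a negative amount; discard.
broccoli + strawberries: the both-tight solution has a negative serving — not a feasible corner.
Cheapest feasible corner: $4.60.

$4.60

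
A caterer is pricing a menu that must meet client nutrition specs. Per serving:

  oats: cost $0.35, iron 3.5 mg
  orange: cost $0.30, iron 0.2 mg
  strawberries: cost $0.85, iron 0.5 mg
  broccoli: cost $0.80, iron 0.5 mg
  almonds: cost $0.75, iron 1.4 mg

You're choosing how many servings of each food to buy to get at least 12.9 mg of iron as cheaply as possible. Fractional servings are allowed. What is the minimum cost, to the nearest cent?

Cost per mg of iron: oats $0.1000, almonds $0.5357, orange $1.5000, broccoli $1.6000, strawberries $1.7000.
With no serving limits, use only oats: 12.9 mg / 3.5 mg = 3.686 servings × $0.35 = $1.29.

$1.29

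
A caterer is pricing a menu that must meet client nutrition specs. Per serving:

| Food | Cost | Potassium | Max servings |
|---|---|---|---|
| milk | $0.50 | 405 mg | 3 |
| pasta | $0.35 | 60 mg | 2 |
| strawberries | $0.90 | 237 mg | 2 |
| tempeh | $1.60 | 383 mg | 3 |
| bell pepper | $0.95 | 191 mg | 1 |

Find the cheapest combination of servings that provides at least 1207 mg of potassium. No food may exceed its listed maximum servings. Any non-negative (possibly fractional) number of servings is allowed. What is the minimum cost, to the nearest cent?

Cost per mg of potassium: milk $0.0012, strawberries $0.0038, tempeh $0.0042, bell pepper $0.0050, pasta $0.0058.
Take 2.98 servings of milk: +1207.0 mg potassium for $1.49 (total $1.49, still need 0.0 mg).
Greedy by cheapest-per-mg is optimal for a single linear constraint, so the minimum cost is $1.49.

$1.49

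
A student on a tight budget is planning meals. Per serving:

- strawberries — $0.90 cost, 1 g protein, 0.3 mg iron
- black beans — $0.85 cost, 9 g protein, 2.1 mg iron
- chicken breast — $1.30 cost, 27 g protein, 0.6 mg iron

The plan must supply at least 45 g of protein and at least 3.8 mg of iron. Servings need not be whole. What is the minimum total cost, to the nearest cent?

$2.78

The cheapest plan sits at a corner of the feasible region — with two constraints it uses at most two foods.
strawberries only: max(45/1, 3.8/0.3) = 45 servings → $40.50.
black beans only: max(45/9, 3.8/2.1) = 5 servings → $4.25.
chicken breast only: max(45/27, 3.8/0.6) = 6.333 servings → $8.23.
strawberries + black beans with both targets exact would need a negative amount; discard.
strawberries + chicken breast with both tight: 10.08 servings and 1.293 servings → $10.75.
black beans + chicken breast with both tight: 1.474 servings and 1.175 servings → $2.78.
The minimum over all feasible corners is $2.78.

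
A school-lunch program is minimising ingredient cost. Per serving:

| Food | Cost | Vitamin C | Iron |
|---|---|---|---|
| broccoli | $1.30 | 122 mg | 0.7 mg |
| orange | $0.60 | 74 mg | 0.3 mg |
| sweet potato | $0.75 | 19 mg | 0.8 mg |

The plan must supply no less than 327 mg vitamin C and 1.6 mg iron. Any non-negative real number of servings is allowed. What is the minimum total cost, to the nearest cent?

$2.88

A basic optimal solution has at most two foods positive. Try each food alone and each pair with both targets met exactly.
broccoli only: max(327/122, 1.6/0.7) = 2.68 servings → $3.48.
orange only: max(327/74, 1.6/0.3) = 5.333 servings → $3.20.
sweet potato only: max(327/19, 1.6/0.8) = 17.21 servings → $12.91.
broccoli + orange with both tight: 1.336 servings and 2.217 servings → $3.07.
broccoli + sweet potato: intersection lies outside the first quadrant.
orange + sweet potato with both tight: 4.321 servings and 0.3794 servings → $2.88.
The minimum over all feasible corners is $2.88.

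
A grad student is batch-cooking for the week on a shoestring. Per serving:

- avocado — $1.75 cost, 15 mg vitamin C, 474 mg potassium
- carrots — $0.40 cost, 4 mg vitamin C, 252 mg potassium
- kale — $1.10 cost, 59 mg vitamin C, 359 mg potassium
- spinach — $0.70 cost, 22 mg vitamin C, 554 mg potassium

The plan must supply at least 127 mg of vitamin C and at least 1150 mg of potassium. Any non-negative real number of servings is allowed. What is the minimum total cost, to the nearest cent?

avocado only: max(127/15, 1150/474) = 8.467 servings → $14.82.
carrots only: max(127/4, 1150/252) = 31.75 servings → $12.70.
kale only: max(127/59, 1150/359) = 3.203 servings → $3.52.
spinach only: max(127/22, 1150/554) = 5.773 servings → $4.04.
avocado + carrots with both targets exact would need a negative amount; discard.
avocado + kale with both tight: 0.9857 servings and 1.902 servings → $3.82.
avocado + spinach: intersection lies outside the first quadrant.
carrots + kale with both tight: 1.657 servings and 2.04 servings → $2.91.
carrots + spinach: the both-tight solution has a negative serving — not a feasible corner.
kale + spinach with both tight: 1.818 servings and 0.8979 servings → $2.63.
Cheapest feasible corner: $2.63.

$2.63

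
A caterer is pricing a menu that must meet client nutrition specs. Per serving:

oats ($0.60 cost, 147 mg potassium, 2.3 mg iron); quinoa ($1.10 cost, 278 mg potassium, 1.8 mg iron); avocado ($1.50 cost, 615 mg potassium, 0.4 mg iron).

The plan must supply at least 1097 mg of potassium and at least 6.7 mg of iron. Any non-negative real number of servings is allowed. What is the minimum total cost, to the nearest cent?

$3.33

oats only: max(1097/147, 6.7/2.3) = 7.463 servings → $4.48.
quinoa only: max(1097/278, 6.7/1.8) = 3.946 servings → $4.34.
avocado only: max(1097/615, 6.7/0.4) = 16.75 servings → $25.12.
oats + quinoa with both targets exact would need a negative amount; discard.
oats + avocado with both tight: 2.716 servings and 1.135 servings → $3.33.
quinoa + avocado with both tight: 3.697 servings and 0.1125 servings → $4.24.
The minimum over all feasible corners is $3.33.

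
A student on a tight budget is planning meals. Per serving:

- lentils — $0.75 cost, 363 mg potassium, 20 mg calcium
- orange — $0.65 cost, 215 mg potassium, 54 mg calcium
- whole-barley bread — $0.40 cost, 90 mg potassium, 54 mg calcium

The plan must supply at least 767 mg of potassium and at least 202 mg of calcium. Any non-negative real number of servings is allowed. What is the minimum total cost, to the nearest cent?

$2.28

Check every corner: each single food scaled to meet both minima, and each pair solved so both constraints bind.
lentils only: max(767/363, 202/20) = 10.1 servings → $7.58.
orange only: max(767/215, 202/54) = 3.741 servings → $2.43.
whole-barley bread only: max(767/90, 202/54) = 8.522 servings → $3.41.
lentils + orange with both targets exact would need a negative amount; discard.
lentils + whole-barley bread with both tight: 1.305 servings and 3.257 servings → $2.28.
orange + whole-barley bread with both tight: 3.443 servings and 0.2981 servings → $2.36.
Cheapest feasible corner: $2.28.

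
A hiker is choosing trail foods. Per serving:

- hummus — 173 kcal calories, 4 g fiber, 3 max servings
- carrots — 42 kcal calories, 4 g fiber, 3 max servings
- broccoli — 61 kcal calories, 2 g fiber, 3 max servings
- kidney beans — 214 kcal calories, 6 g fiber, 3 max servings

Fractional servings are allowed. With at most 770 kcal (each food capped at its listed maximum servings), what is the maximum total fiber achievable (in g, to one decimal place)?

Fiber per kcal: carrots 0.09524, broccoli 0.03279, kidney beans 0.02804, hummus 0.02312.
Take 3 servings of carrots: uses 126 kcal, +12.0 g fiber (running total 12.0 g).
Take 3 servings of broccoli: uses 183 kcal, +6.0 g fiber (running total 18.0 g).
Take 2.154 servings of kidney beans: uses 461 kcal, +12.9 g fiber (running total 30.9 g).
Filling greedily by fiber-per-kcal is optimal for one linear limit, giving 30.9 g.

30.9 g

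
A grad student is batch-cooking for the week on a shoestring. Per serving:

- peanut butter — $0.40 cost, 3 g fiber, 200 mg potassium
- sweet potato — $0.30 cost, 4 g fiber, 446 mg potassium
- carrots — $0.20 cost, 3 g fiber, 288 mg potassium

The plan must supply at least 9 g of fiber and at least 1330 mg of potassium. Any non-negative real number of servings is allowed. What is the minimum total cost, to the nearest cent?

$0.89

For a min-cost LP with two ≥-constraints, a basic feasible solution has at most two positive variables.
peanut butter only: max(9/3, 1330/200) = 6.65 servings → $2.66.
sweet potato only: max(9/4, 1330/446) = 2.982 servings → $0.89.
carrots only: max(9/3, 1330/288) = 4.618 servings → $0.92.
peanut butter + sweet potato with both targets exact would need a negative amount; discard.
peanut butter + carrots: intersection lies outside the first quadrant.
sweet potato + carrots with both targets exact would need a negative amount; discard.
The minimum over all feasible corners is $0.89.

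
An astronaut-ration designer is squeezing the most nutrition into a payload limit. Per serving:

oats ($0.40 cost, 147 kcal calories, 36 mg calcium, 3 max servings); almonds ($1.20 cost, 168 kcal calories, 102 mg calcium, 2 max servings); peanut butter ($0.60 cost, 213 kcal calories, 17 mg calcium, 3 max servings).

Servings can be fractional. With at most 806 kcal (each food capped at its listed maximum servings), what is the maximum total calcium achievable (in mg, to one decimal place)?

314.3 mg

Calcium per kcal: almonds 0.6071, oats 0.2449, peanut butter 0.07981.
Take 2 servings of almonds: uses 336 kcal, +204.0 mg calcium (running total 204.0 mg).
Take 3 servings of oats: uses 441 kcal, +108.0 mg calcium (running total 312.0 mg).
Take 0.1362 servings of peanut butter: uses 29 kcal, +2.3 mg calcium (running total 314.3 mg).
Filling greedily by calcium-per-kcal is optimal for one linear limit, giving 314.3 mg.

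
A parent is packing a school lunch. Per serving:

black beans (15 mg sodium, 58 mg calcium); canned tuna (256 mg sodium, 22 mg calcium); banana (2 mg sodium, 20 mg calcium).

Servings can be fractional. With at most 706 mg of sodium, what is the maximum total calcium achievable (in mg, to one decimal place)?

7060.0 mg

Calcium per mg sodium: banana 10, black beans 3.867, canned tuna 0.08594.
With no serving limits, spend the whole sodium allowance on banana: 706 mg / 2 mg × 20 mg = 7060.0 mg.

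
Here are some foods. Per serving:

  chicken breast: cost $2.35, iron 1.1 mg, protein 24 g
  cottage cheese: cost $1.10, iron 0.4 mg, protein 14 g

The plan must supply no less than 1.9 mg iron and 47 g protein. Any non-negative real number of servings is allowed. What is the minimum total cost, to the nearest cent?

$4.32

For a min-cost LP with two ≥-constraints, a basic feasible solution has at most two positive variables.
chicken breast only: max(1.9/1.1, 47/24) = 1.958 servings → $4.60.
cottage cheese only: max(1.9/0.4, 47/14) = 4.75 servings → $5.22.
chicken breast + cottage cheese with both tight: 1.345 servings and 1.052 servings → $4.32.
Cheapest feasible corner: $4.32.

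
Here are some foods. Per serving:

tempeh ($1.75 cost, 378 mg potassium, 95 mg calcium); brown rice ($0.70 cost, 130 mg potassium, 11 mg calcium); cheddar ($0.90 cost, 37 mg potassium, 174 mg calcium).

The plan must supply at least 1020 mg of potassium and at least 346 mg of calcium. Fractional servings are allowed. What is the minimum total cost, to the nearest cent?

This is a tiny linear program; its minimum lies at a vertex of the feasible set. List the vertices and price them.
tempeh only: max(1020/378, 346/95) = 3.642 servings → $6.37.
brown rice only: max(1020/130, 346/11) = 31.45 servings → $22.02.
cheddar only: max(1020/37, 346/174) = 27.57 servings → $24.81.
tempeh + brown rice: the both-tight solution has a negative serving — not a feasible corner.
tempeh + cheddar with both tight: 2.645 servings and 0.5443 servings → $5.12.
brown rice + cheddar with both tight: 7.414 servings and 1.52 servings → $6.56.
The minimum over all feasible corners is $5.12.

$5.12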